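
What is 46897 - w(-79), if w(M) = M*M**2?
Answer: 539936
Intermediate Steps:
w(M) = M**3
46897 - w(-79) = 46897 - 1*(-79)**3 = 46897 - 1*(-493039) = 46897 + 493039 = 539936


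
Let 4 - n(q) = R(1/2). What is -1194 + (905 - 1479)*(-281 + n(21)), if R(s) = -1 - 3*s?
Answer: 156369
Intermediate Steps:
n(q) = 13/2 (n(q) = 4 - (-1 - 3/2) = 4 - 1*(-5/2) = 4 + 5/2 = 13/2)
-1194 + (905 - 1479)*(-281 + n(21)) = -1194 + (905 - 1479)*(-281 + 13/2) = -1194 - 574*(-549/2) = -1194 + 157563 = 156369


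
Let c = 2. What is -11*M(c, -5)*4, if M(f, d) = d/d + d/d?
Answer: -88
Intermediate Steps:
M(f, d) = 2 (M(f, d) = 1 + 1 = 2)
-11*M(c, -5)*4 = -11*2*4 = -22*4 = -88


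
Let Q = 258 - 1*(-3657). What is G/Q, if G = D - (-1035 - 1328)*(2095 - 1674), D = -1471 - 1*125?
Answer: 993227/3915 ≈ 253.70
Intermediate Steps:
D = -1596 (D = -1471 - 125 = -1596)
Q = 3915 (Q = 258 + 3657 = 3915)
G = 993227 (G = -1596 - (-1035 - 1328)*(2095 - 1674) = -1596 - (-2363)*421 = -1596 - 1*(-994823) = -1596 + 994823 = 993227)
G/Q = 993227/3915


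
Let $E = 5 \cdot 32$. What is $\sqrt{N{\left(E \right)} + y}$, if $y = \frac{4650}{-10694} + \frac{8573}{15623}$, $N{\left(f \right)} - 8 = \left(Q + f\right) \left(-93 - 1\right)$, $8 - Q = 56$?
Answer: $\frac{2 i \sqrt{18352713259841002321}}{83536181} \approx 102.57 i$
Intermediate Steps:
$Q = -48$ ($Q = 8 - 56 = -48$)
$E = 160$
$N{\left(f \right)} = 4520 - 94 f$ ($N{\left(f \right)} = 8 + \left(-48 + f\right) \left(-93 - 1\right) = 8 + \left(-48 + f\right) \left(-94\right) = 8 - \left(-4512 + 94 f\right) = 4520 - 94 f$)
$y = \frac{9516356}{83536181}$ ($y = 4650 \left(- \frac{1}{10694}\right) + 8573 \cdot \frac{1}{15623} = - \frac{2325}{5347} + \frac{8573}{15623} = \frac{9516356}{83536181} \approx 0.11392$)
$\sqrt{N{\left(E \right)} + y} = \sqrt{\left(4520 - 15040\right) + \frac{9516356}{83536181}} = \sqrt{-10520 + \frac{9516356}{83536181}} = \sqrt{- \frac{878791107764}{83536181}} = \frac{2 i \sqrt{18352713259841002321}}{83536181}$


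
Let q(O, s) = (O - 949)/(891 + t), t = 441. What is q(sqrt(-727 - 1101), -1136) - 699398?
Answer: -931599085/1332 + I*sqrt(457)/666 ≈ -6.994e+5 + 0.032098*I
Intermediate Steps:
q(O, s) = -949/1332 + O/1332 (q(O, s) = (O - 949)/(891 + 441) = (-949 + O)/1332 = (-949 + O)*(1/1332) = -949/1332 + O/1332)
q(sqrt(-727 - 1101), -1136) - 699398 = (-949/1332 + sqrt(-727 - 1101)/1332) - 699398 = (-949/1332 + sqrt(-1828)/1332) - 699398 = (-949/1332 + (2*I*sqrt(457))/1332) - 699398 = (-949/1332 + I*sqrt(457)/666) - 699398 = -931599085/1332 + I*sqrt(457)/666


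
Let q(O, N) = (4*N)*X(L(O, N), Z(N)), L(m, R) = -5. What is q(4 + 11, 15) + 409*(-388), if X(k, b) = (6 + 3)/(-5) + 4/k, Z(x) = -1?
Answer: -158848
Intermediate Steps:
X(k, b) = -9/5 + 4/k (X(k, b) = 9*(-⅕) + 4/k = -9/5 + 4/k)
q(O, N) = -52*N/5 (q(O, N) = (4*N)*(-9/5 + 4/(-5)) = (4*N)*(-9/5 + 4*(-⅕)) = (4*N)*(-9/5 - ⅘) = (4*N)*(-13/5) = -52*N/5)
q(4 + 11, 15) + 409*(-388) = -52/5*15 + 409*(-388) = -156 - 158692 = -158848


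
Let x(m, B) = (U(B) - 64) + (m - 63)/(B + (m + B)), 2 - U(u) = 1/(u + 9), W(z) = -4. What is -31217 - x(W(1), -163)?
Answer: -3271297/105 ≈ -31155.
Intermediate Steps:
U(u) = 2 - 1/(9 + u) (U(u) = 2 - 1/(u + 9) = 2 - 1/(9 + u))
x(m, B) = -64 + (17 + 2*B)/(9 + B) + (-63 + m)/(m + 2*B) (x(m, B) = ((17 + 2*B)/(9 + B) - 64) + (m - 63)/(B + (m + B)) = (-64 + (17 + 2*B)/(9 + B)) + (-63 + m)/(B + (B + m)) = (-64 + (17 + 2*B)/(9 + B)) + (-63 + m)/(m + 2*B) = -64 + (17 + 2*B)/(9 + B) + (-63 + m)/(m + 2*B))
-31217 - x(W(1), -163) = -31217 - (-4*(17 + 2*(-163)) - (9 - 163)*(63 + 63*(-4) + 128*(-163)) + 2*(-163)*(17 + 2*(-163)))/((9 - 163)*(-4 + 2*(-163))) = -31217 - (-4*(17 - 326) - 1*(-154)*(63 - 252 - 20864) + 2*(-163)*(17 - 326))/((-154)*(-4 - 326)) = -31217 - (-1)*(-4*(-309) - 1*(-154)*(-21053) + 2*(-163)*(-309))/(154*(-330)) = -31217 - (-1)*(-1)*(1236 - 3242162 + 100734)/(154*330) = -31217 - (-1)*(-1)*(-3140192)/(154*330) = -31217 - 1*(-6488/105) = -31217 + 6488/105 = -3271297/105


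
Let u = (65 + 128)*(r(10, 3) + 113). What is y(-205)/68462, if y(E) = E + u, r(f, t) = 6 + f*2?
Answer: 13311/34231 ≈ 0.38886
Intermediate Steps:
r(f, t) = 6 + 2*f
u = 26827 (u = (65 + 128)*((6 + 2*10) + 113) = 193*((6 + 20) + 113) = 193*(26 + 113) = 193*139 = 26827)
y(E) = 26827 + E (y(E) = E + 26827 = 26827 + E)
y(-205)/68462 = (26827 - 205)/68462 = 26622*(1/68462) = 13311/34231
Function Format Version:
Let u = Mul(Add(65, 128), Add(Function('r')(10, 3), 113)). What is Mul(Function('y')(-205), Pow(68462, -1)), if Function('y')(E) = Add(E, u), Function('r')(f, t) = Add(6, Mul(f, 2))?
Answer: Rational(13311, 34231) ≈ 0.38886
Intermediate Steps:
Function('r')(f, t) = Add(6, Mul(2, f))
u = 26827 (u = Mul(Add(65, 128), Add(Add(6, Mul(2, 10)), 113)) = Mul(193, Add(Add(6, 20), 113)) = Mul(193, Add(26, 113)) = Mul(193, 139) = 26827)
Function('y')(E) = Add(26827, E) (Function('y')(E) = Add(E, 26827) = Add(26827, E))
Mul(Function('y')(-205), Pow(68462, -1)) = Mul(Add(26827, -205), Pow(68462, -1)) = Mul(26622, Rational(1, 68462)) = Rational(13311, 34231)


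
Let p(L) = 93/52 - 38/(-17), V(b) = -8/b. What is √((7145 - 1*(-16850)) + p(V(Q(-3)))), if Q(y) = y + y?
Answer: √4688545277/442 ≈ 154.92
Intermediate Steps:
Q(y) = 2*y
p(L) = 3557/884 (p(L) = 93*(1/52) - 38*(-1/17) = 93/52 + 38/17 = 3557/884)
√((7145 - 1*(-16850)) + p(V(Q(-3)))) = √((7145 - 1*(-16850)) + 3557/884) = √((7145 + 16850) + 3557/884) = √(23995 + 3557/884) = √(21215137/884) = √4688545277/442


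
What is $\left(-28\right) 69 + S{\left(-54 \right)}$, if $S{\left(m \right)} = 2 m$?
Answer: $-2040$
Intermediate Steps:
$\left(-28\right) 69 + S{\left(-54 \right)} = \left(-28\right) 69 + 2 \left(-54\right) = -1932 - 108 = -2040$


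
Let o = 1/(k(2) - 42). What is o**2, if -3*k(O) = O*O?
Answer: 9/16900 ≈ 0.00053254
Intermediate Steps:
k(O) = -O**2/3 (k(O) = -O*O/3 = -O**2/3)
o = -3/130 (o = 1/(-1/3*2**2 - 42) = 1/(-1/3*4 - 42) = 1/(-4/3 - 42) = 1/(-130/3) = -3/130 ≈ -0.023077)
o**2 = (-3/130)**2 = 9/16900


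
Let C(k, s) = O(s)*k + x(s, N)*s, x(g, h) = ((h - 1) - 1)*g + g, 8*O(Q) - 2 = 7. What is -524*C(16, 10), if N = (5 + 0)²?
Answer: -1267032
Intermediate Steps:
O(Q) = 9/8 (O(Q) = ¼ + (⅛)*7 = ¼ + 7/8 = 9/8)
N = 25 (N = 5² = 25)
x(g, h) = g + g*(-2 + h) (x(g, h) = ((-1 + h) - 1)*g + g = (-2 + h)*g + g = g*(-2 + h) + g = g + g*(-2 + h))
C(k, s) = 24*s² + 9*k/8 (C(k, s) = 9*k/8 + (s*(-1 + 25))*s = 9*k/8 + (s*24)*s = 9*k/8 + (24*s)*s = 9*k/8 + 24*s² = 24*s² + 9*k/8)
-524*C(16, 10) = -524*(24*10² + (9/8)*16) = -524*(24*100 + 18) = -524*(2400 + 18) = -524*2418 = -1267032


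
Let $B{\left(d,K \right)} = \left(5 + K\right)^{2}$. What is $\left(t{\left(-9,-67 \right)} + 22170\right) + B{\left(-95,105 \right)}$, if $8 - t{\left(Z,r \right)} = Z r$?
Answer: $33675$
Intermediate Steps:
$t{\left(Z,r \right)} = 8 - Z r$
$\left(t{\left(-9,-67 \right)} + 22170\right) + B{\left(-95,105 \right)} = \left(\left(8 - \left(-9\right) \left(-67\right)\right) + 22170\right) + \left(5 + 105\right)^{2} = \left(\left(8 - 603\right) + 22170\right) + 110^{2} = \left(-595 + 22170\right) + 12100 = 21575 + 12100 = 33675$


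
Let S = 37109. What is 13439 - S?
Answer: -23670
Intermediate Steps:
13439 - S = 13439 - 1*37109 = 13439 - 37109 = -23670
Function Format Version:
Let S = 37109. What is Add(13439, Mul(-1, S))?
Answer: -23670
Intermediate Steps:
Add(13439, Mul(-1, S)) = Add(13439, Mul(-1, 37109)) = Add(13439, -37109) = -23670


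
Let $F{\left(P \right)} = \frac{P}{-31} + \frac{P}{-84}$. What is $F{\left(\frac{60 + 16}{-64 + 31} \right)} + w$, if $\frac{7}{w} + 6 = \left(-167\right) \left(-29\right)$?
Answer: $\frac{1531318}{14844753} \approx 0.10316$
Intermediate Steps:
$F{\left(P \right)} = - \frac{115 P}{2604}$ ($F{\left(P \right)} = P \left(- \frac{1}{31}\right) + P \left(- \frac{1}{84}\right) = - \frac{P}{31} - \frac{P}{84} = - \frac{115 P}{2604}$)
$w = \frac{1}{691}$ ($w = \frac{7}{-6 - -4843} = \frac{7}{-6 + 4843} = \frac{7}{4837} = 7 \cdot \frac{1}{4837} = \frac{1}{691} \approx 0.0014472$)
$F{\left(\frac{60 + 16}{-64 + 31} \right)} + w = - \frac{115 \frac{60 + 16}{-64 + 31}}{2604} + \frac{1}{691} = - \frac{115 \frac{76}{-33}}{2604} + \frac{1}{691} = - \frac{115 \cdot 76 \left(- \frac{1}{33}\right)}{2604} + \frac{1}{691} = \left(- \frac{115}{2604}\right) \left(- \frac{76}{33}\right) + \frac{1}{691} = \frac{2185}{21483} + \frac{1}{691} = \frac{1531318}{14844753}$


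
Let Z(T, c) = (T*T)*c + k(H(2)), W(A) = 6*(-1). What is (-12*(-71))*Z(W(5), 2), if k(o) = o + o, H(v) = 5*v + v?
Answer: 81792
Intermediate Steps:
H(v) = 6*v
k(o) = 2*o
W(A) = -6
Z(T, c) = 24 + c*T² (Z(T, c) = (T*T)*c + 2*(6*2) = T²*c + 2*12 = c*T² + 24 = 24 + c*T²)
(-12*(-71))*Z(W(5), 2) = (-12*(-71))*(24 + 2*(-6)²) = 852*(24 + 2*36) = 852*(24 + 72) = 852*96 = 81792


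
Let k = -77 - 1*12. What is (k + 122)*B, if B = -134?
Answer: -4422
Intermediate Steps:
k = -89 (k = -77 - 12 = -89)
(k + 122)*B = (-89 + 122)*(-134) = 33*(-134) = -4422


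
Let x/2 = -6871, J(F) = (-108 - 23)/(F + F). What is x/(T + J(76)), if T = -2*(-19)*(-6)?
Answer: 2088784/34787 ≈ 60.045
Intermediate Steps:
J(F) = -131/(2*F) (J(F) = -131*1/(2*F) = -131/(2*F))
x = -13742 (x = 2*(-6871) = -13742)
T = -228 (T = 38*(-6) = -228)
x/(T + J(76)) = -13742/(-228 - 131/2/76) = -13742/(-228 - 131/2*1/76) = -13742/(-228 - 131/152) = -13742/(-34787/152) = -13742*(-152/34787) = 2088784/34787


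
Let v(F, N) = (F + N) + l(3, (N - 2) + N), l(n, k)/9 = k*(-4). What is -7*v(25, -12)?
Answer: -6643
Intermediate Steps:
l(n, k) = -36*k (l(n, k) = 9*(k*(-4)) = 9*(-4*k) = -36*k)
v(F, N) = 72 + F - 71*N (v(F, N) = (F + N) - 36*((N - 2) + N) = (F + N) - 36*((-2 + N) + N) = (F + N) - 36*(-2 + 2*N) = (F + N) + (72 - 72*N) = 72 + F - 71*N)
-7*v(25, -12) = -7*(72 + 25 - 71*(-12)) = -7*(72 + 25 + 852) = -7*949 = -6643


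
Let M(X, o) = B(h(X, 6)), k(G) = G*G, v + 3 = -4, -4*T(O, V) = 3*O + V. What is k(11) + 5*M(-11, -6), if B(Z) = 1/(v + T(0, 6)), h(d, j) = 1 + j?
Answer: 2047/17 ≈ 120.41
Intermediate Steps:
T(O, V) = -3*O/4 - V/4 (T(O, V) = -(3*O + V)/4 = -(V + 3*O)/4 = -3*O/4 - V/4)
v = -7 (v = -3 - 4 = -7)
k(G) = G²
B(Z) = -2/17 (B(Z) = 1/(-7 + (-¾*0 - ¼*6)) = 1/(-7 + (0 - 3/2)) = 1/(-7 - 3/2) = 1/(-17/2) = -2/17)
M(X, o) = -2/17
k(11) + 5*M(-11, -6) = 11² + 5*(-2/17) = 121 - 10/17 = 2047/17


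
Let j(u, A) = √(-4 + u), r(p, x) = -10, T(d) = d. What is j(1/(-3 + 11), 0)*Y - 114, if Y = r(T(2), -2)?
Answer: -114 - 5*I*√62/2 ≈ -114.0 - 19.685*I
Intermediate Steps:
Y = -10
j(1/(-3 + 11), 0)*Y - 114 = √(-4 + 1/(-3 + 11))*(-10) - 114 = √(-4 + 1/8)*(-10) - 114 = √(-4 + ⅛)*(-10) - 114 = √(-31/8)*(-10) - 114 = (I*√62/4)*(-10) - 114 = -5*I*√62/2 - 114 = -114 - 5*I*√62/2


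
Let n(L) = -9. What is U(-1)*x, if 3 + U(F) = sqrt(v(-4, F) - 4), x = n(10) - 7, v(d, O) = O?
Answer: 48 - 16*I*sqrt(5) ≈ 48.0 - 35.777*I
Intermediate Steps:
x = -16 (x = -9 - 7 = -16)
U(F) = -3 + sqrt(-4 + F) (U(F) = -3 + sqrt(F - 4) = -3 + sqrt(-4 + F))
U(-1)*x = (-3 + sqrt(-4 - 1))*(-16) = (-3 + sqrt(-5))*(-16) = (-3 + I*sqrt(5))*(-16) = 48 - 16*I*sqrt(5)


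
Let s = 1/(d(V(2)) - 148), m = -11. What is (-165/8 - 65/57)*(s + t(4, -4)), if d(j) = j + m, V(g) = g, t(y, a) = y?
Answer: -109175/1256 ≈ -86.923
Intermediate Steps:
d(j) = -11 + j (d(j) = j - 11 = -11 + j)
s = -1/157 (s = 1/((-11 + 2) - 148) = 1/(-9 - 148) = 1/(-157) = -1/157 ≈ -0.0063694)
(-165/8 - 65/57)*(s + t(4, -4)) = (-165/8 - 65/57)*(-1/157 + 4) = (-165*1/8 - 65*1/57)*(627/157) = (-165/8 - 65/57)*(627/157) = -9925/456*627/157 = -109175/1256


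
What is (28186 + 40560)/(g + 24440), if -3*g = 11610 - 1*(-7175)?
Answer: 206238/54535 ≈ 3.7818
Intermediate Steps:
g = -18785/3 (g = -(11610 - 1*(-7175))/3 = -(11610 + 7175)/3 = -⅓*18785 = -18785/3 ≈ -6261.7)
(28186 + 40560)/(g + 24440) = (28186 + 40560)/(-18785/3 + 24440) = 68746/(54535/3) = 68746*(3/54535) = 206238/54535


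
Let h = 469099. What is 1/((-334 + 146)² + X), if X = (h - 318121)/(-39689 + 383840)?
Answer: 114717/4054607974 ≈ 2.8293e-5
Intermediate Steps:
X = 50326/114717 (X = (469099 - 318121)/(-39689 + 383840) = 150978/344151 = 150978*(1/344151) = 50326/114717 ≈ 0.43870)
1/((-334 + 146)² + X) = 1/((-334 + 146)² + 50326/114717) = 1/((-188)² + 50326/114717) = 1/(35344 + 50326/114717) = 1/(4054607974/114717) = 114717/4054607974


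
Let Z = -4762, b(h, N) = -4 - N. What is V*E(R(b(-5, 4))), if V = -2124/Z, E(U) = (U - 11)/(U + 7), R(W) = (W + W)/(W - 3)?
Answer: -37170/73811 ≈ -0.50358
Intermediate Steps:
R(W) = 2*W/(-3 + W) (R(W) = (2*W)/(-3 + W) = 2*W/(-3 + W))
E(U) = (-11 + U)/(7 + U)
V = 1062/2381 (V = -2124/(-4762) = -2124*(-1/4762) = 1062/2381 ≈ 0.44603)
V*E(R(b(-5, 4))) = 1062*((-11 + 2*(-4 - 1*4)/(-3 + (-4 - 1*4)))/(7 + 2*(-4 - 1*4)/(-3 + (-4 - 1*4))))/2381 = 1062*((-11 + 2*(-4 - 4)/(-3 + (-4 - 4)))/(7 + 2*(-4 - 4)/(-3 + (-4 - 4))))/2381 = 1062*((-11 + 2*(-8)/(-3 - 8))/(7 + 2*(-8)/(-3 - 8)))/2381 = 1062*((-11 + 2*(-8)/(-11))/(7 + 2*(-8)/(-11)))/2381 = 1062*((-11 + 2*(-8)*(-1/11))/(7 + 2*(-8)*(-1/11)))/2381 = 1062*((-11 + 16/11)/(7 + 16/11))/2381 = 1062*(-105/11/(93/11))/2381 = 1062*((11/93)*(-105/11))/2381 = (1062/2381)*(-35/31) = -37170/73811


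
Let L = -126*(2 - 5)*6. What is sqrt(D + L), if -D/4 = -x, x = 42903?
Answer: 6*sqrt(4830) ≈ 416.99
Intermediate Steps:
L = 2268 (L = -(-378)*6 = -126*(-18) = 2268)
D = 171612 (D = -(-4)*42903 = -4*(-42903) = 171612)
sqrt(D + L) = sqrt(171612 + 2268) = sqrt(173880) = 6*sqrt(4830)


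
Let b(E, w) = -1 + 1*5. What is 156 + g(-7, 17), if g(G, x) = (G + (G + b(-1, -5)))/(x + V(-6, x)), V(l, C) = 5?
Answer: 1711/11 ≈ 155.55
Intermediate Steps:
b(E, w) = 4 (b(E, w) = -1 + 5 = 4)
g(G, x) = (4 + 2*G)/(5 + x) (g(G, x) = (G + (G + 4))/(x + 5) = (G + (4 + G))/(5 + x) = (4 + 2*G)/(5 + x))
156 + g(-7, 17) = 156 + 2*(2 - 7)/(5 + 17) = 156 + 2*(-5)/22 = 156 + 2*(1/22)*(-5) = 156 - 5/11 = 1711/11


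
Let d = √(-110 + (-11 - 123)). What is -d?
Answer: -2*I*√61 ≈ -15.62*I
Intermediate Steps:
d = 2*I*√61 (d = √(-110 - 134) = √(-244) = 2*I*√61 ≈ 15.62*I)
-d = -2*I*√61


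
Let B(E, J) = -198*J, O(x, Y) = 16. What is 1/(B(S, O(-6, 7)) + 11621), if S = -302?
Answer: 1/8453 ≈ 0.00011830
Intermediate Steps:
1/(B(S, O(-6, 7)) + 11621) = 1/(-198*16 + 11621) = 1/(-3168 + 11621) = 1/8453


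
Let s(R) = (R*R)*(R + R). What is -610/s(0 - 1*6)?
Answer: 305/216 ≈ 1.4120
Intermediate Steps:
s(R) = 2*R**3 (s(R) = R**2*(2*R) = 2*R**3)
-610/s(0 - 1*6) = -610*1/(2*(0 - 1*6)**3) = -610*1/(2*(0 - 6)**3) = -610/(2*(-6)**3) = -610/(2*(-216)) = -610/(-432) = -610*(-1/432) = 305/216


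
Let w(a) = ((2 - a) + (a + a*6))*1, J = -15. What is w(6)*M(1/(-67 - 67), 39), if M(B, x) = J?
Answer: -570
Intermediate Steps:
M(B, x) = -15
w(a) = 2 + 6*a (w(a) = ((2 - a) + (a + 6*a))*1 = ((2 - a) + 7*a)*1 = (2 + 6*a)*1 = 2 + 6*a)
w(6)*M(1/(-67 - 67), 39) = (2 + 6*6)*(-15) = (2 + 36)*(-15) = 38*(-15) = -570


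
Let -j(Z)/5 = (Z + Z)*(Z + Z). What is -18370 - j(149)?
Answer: 425650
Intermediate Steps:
j(Z) = -20*Z**2 (j(Z) = -5*(Z + Z)*(Z + Z) = -5*2*Z*2*Z = -20*Z**2)
-18370 - j(149) = -18370 - (-20)*149**2 = -18370 - (-20)*22201 = -18370 - 1*(-444020) = -18370 + 444020 = 425650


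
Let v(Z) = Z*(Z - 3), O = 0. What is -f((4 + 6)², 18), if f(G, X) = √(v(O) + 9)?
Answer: -3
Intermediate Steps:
v(Z) = Z*(-3 + Z)
f(G, X) = 3 (f(G, X) = √(0*(-3 + 0) + 9) = √(0*(-3) + 9) = √(0 + 9) = √9 = 3)
-f((4 + 6)², 18) = -1*3 = -3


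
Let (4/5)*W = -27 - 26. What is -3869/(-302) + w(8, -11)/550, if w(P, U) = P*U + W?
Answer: 4162733/332200 ≈ 12.531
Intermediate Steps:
W = -265/4 (W = 5*(-27 - 26)/4 = (5/4)*(-53) = -265/4 ≈ -66.250)
w(P, U) = -265/4 + P*U (w(P, U) = P*U - 265/4 = -265/4 + P*U)
-3869/(-302) + w(8, -11)/550 = -3869/(-302) + (-265/4 + 8*(-11))/550 = -3869*(-1/302) + (-265/4 - 88)*(1/550) = 3869/302 - 617/4*1/550 = 3869/302 - 617/2200 = 4162733/332200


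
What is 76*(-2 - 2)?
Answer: -304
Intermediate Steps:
76*(-2 - 2) = 76*(-4) = -304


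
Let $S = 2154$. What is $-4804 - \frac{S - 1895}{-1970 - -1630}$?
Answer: $- \frac{1633101}{340} \approx -4803.2$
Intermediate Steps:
$-4804 - \frac{S - 1895}{-1970 - -1630} = -4804 - \frac{2154 - 1895}{-1970 - -1630} = -4804 - \frac{259}{-1970 + 1630} = -4804 - \frac{259}{-340} = -4804 - 259 \left(- \frac{1}{340}\right) = -4804 - - \frac{259}{340} = -4804 + \frac{259}{340} = - \frac{1633101}{340}$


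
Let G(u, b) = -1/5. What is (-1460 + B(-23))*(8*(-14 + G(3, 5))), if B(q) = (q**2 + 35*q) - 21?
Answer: 997976/5 ≈ 1.9960e+5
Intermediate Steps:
G(u, b) = -1/5 (G(u, b) = -1*1/5 = -1/5)
B(q) = -21 + q**2 + 35*q
(-1460 + B(-23))*(8*(-14 + G(3, 5))) = (-1460 + (-21 + (-23)**2 + 35*(-23)))*(8*(-14 - 1/5)) = (-1460 + (-21 + 529 - 805))*(8*(-71/5)) = (-1460 - 297)*(-568/5) = -1757*(-568/5) = 997976/5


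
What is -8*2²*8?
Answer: -256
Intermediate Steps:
-8*2²*8 = -8*4*8 = -32*8 = -256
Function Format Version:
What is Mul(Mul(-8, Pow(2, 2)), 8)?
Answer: -256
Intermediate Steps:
Mul(Mul(-8, Pow(2, 2)), 8) = Mul(Mul(-8, 4), 8) = Mul(-32, 8) = -256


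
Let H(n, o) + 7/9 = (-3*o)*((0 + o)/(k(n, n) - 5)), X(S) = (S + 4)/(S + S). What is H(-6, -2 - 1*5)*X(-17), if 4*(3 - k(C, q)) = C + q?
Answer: -8645/153 ≈ -56.503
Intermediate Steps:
k(C, q) = 3 - C/4 - q/4 (k(C, q) = 3 - (C + q)/4 = 3 + (-C/4 - q/4) = 3 - C/4 - q/4)
X(S) = (4 + S)/(2*S) (X(S) = (4 + S)/((2*S)) = (4 + S)*(1/(2*S)) = (4 + S)/(2*S))
H(n, o) = -7/9 - 3*o**2/(-2 - n/2) (H(n, o) = -7/9 + (-3*o)*((0 + o)/((3 - n/4 - n/4) - 5)) = -7/9 + (-3*o)*(o/((3 - n/2) - 5)) = -7/9 + (-3*o)*(o/(-2 - n/2)) = -7/9 - 3*o**2/(-2 - n/2))
H(-6, -2 - 1*5)*X(-17) = ((-28 - 7*(-6) + 54*(-2 - 1*5)**2)/(9*(4 - 6)))*((1/2)*(4 - 17)/(-17)) = ((1/9)*(-28 + 42 + 54*(-2 - 5)**2)/(-2))*((1/2)*(-1/17)*(-13)) = ((1/9)*(-1/2)*(-28 + 42 + 54*(-7)**2))*(13/34) = ((1/9)*(-1/2)*(-28 + 42 + 54*49))*(13/34) = ((1/9)*(-1/2)*(-28 + 42 + 2646))*(13/34) = ((1/9)*(-1/2)*2660)*(13/34) = -1330/9*13/34 = -8645/153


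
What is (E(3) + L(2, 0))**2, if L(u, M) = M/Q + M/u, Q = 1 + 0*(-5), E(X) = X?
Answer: 9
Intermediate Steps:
Q = 1 (Q = 1 + 0 = 1)
L(u, M) = M + M/u (L(u, M) = M/1 + M/u = M*1 + M/u = M + M/u)
(E(3) + L(2, 0))**2 = (3 + (0 + 0/2))**2 = (3 + (0 + 0*(1/2)))**2 = (3 + (0 + 0))**2 = (3 + 0)**2 = 3**2 = 9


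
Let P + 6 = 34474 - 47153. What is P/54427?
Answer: -12685/54427 ≈ -0.23306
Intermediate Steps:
P = -12685 (P = -6 + (34474 - 47153) = -6 - 12679 = -12685)
P/54427 = -12685/54427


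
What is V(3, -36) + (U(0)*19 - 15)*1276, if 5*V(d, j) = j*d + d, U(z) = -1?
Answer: -43405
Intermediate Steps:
V(d, j) = d/5 + d*j/5 (V(d, j) = (j*d + d)/5 = (d*j + d)/5 = (d + d*j)/5 = d/5 + d*j/5)
V(3, -36) + (U(0)*19 - 15)*1276 = (⅕)*3*(1 - 36) + (-1*19 - 15)*1276 = (⅕)*3*(-35) + (-19 - 15)*1276 = -21 - 34*1276 = -21 - 43384 = -43405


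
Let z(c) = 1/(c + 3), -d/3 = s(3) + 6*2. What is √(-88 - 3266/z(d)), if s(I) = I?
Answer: 2*√34271 ≈ 370.25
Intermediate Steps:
d = -45 (d = -3*(3 + 6*2) = -3*(3 + 12) = -3*15 = -45)
z(c) = 1/(3 + c)
√(-88 - 3266/z(d)) = √(-88 - 3266/(1/(3 - 45))) = √(-88 - 3266/(1/(-42))) = √(-88 - 3266/(-1/42)) = √(-88 - 3266*(-42)) = √(-88 + 137172) = √137084 = 2*√34271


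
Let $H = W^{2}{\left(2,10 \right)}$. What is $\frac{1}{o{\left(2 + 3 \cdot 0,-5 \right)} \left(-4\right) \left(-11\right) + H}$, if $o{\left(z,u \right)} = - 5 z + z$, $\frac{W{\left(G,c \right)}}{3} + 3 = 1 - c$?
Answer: $\frac{1}{944} \approx 0.0010593$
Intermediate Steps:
$W{\left(G,c \right)} = -6 - 3 c$ ($W{\left(G,c \right)} = -9 + 3 \left(1 - c\right) = -9 - \left(-3 + 3 c\right) = -6 - 3 c$)
$o{\left(z,u \right)} = - 4 z$
$H = 1296$ ($H = \left(-6 - 30\right)^{2} = \left(-36\right)^{2} = 1296$)
$\frac{1}{o{\left(2 + 3 \cdot 0,-5 \right)} \left(-4\right) \left(-11\right) + H} = \frac{1}{- 4 \left(2 + 3 \cdot 0\right) \left(-4\right) \left(-11\right) + 1296} = \frac{1}{- 4 \left(2 + 0\right) \left(-4\right) \left(-11\right) + 1296} = \frac{1}{\left(-4\right) 2 \left(-4\right) \left(-11\right) + 1296} = \frac{1}{\left(-8\right) \left(-4\right) \left(-11\right) + 1296} = \frac{1}{32 \left(-11\right) + 1296} = \frac{1}{-352 + 1296} = \frac{1}{944}$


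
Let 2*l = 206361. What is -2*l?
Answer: -206361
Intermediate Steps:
l = 206361/2 (l = (½)*206361 = 206361/2 ≈ 1.0318e+5)
-2*l = -2*206361/2 = -206361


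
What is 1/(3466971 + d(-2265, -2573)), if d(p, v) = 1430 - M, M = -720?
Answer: 1/3469121 ≈ 2.8826e-7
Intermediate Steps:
d(p, v) = 2150 (d(p, v) = 1430 - 1*(-720) = 1430 + 720 = 2150)
1/(3466971 + d(-2265, -2573)) = 1/(3466971 + 2150) = 1/3469121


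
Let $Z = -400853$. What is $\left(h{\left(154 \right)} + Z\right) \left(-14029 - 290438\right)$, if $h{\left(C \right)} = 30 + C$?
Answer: $121990488423$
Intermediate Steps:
$\left(h{\left(154 \right)} + Z\right) \left(-14029 - 290438\right) = \left(\left(30 + 154\right) - 400853\right) \left(-14029 - 290438\right) = \left(184 - 400853\right) \left(-304467\right) = \left(-400669\right) \left(-304467\right) = 121990488423$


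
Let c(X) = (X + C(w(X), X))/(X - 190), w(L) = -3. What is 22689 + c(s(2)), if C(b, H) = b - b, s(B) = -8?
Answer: 2246215/99 ≈ 22689.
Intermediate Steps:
C(b, H) = 0
c(X) = X/(-190 + X) (c(X) = (X + 0)/(X - 190) = X/(-190 + X))
22689 + c(s(2)) = 22689 - 8/(-190 - 8) = 22689 - 8/(-198) = 22689 - 8*(-1/198) = 22689 + 4/99 = 2246215/99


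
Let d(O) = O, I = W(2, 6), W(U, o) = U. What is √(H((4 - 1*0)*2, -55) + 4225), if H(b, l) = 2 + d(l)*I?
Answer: √4117 ≈ 64.164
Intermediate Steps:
I = 2
H(b, l) = 2 + 2*l (H(b, l) = 2 + l*2 = 2 + 2*l)
√(H((4 - 1*0)*2, -55) + 4225) = √((2 + 2*(-55)) + 4225) = √((2 - 110) + 4225) = √(-108 + 4225) = √4117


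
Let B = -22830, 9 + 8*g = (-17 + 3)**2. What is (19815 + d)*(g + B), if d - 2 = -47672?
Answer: 5082228315/8 ≈ 6.3528e+8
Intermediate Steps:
g = 187/8 (g = -9/8 + (-17 + 3)**2/8 = -9/8 + (1/8)*(-14)**2 = -9/8 + (1/8)*196 = -9/8 + 49/2 = 187/8 ≈ 23.375)
d = -47670 (d = 2 - 47672 = -47670)
(19815 + d)*(g + B) = (19815 - 47670)*(187/8 - 22830) = -27855*(-182453/8) = 5082228315/8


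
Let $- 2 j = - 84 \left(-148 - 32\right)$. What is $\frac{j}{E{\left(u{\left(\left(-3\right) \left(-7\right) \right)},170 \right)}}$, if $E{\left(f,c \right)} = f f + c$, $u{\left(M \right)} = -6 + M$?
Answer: $- \frac{1512}{79} \approx -19.139$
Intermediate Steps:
$E{\left(f,c \right)} = c + f^{2}$ ($E{\left(f,c \right)} = f^{2} + c = c + f^{2}$)
$j = -7560$ ($j = - \frac{\left(-84\right) \left(-148 - 32\right)}{2} = - \frac{\left(-84\right) \left(-180\right)}{2} = \left(- \frac{1}{2}\right) 15120 = -7560$)
$\frac{j}{E{\left(u{\left(\left(-3\right) \left(-7\right) \right)},170 \right)}} = - \frac{7560}{170 + \left(-6 - -21\right)^{2}} = - \frac{7560}{170 + \left(-6 + 21\right)^{2}} = - \frac{7560}{170 + 15^{2}} = - \frac{7560}{170 + 225} = - \frac{7560}{395} = \left(-7560\right) \frac{1}{395} = - \frac{1512}{79}$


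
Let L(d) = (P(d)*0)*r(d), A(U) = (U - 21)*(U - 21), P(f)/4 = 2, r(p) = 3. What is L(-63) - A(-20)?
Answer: -1681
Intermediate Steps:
P(f) = 8 (P(f) = 4*2 = 8)
A(U) = (-21 + U)² (A(U) = (-21 + U)*(-21 + U) = (-21 + U)²)
L(d) = 0 (L(d) = (8*0)*3 = 0*3 = 0)
L(-63) - A(-20) = 0 - (-21 - 20)² = 0 - 1*(-41)² = 0 - 1*1681 = 0 - 1681 = -1681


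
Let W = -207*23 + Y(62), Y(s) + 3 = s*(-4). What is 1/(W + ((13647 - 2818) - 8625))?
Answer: -1/2808 ≈ -0.00035613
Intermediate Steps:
Y(s) = -3 - 4*s (Y(s) = -3 + s*(-4) = -3 - 4*s)
W = -5012 (W = -207*23 + (-3 - 4*62) = -4761 + (-3 - 248) = -4761 - 251 = -5012)
1/(W + ((13647 - 2818) - 8625)) = 1/(-5012 + ((13647 - 2818) - 8625)) = 1/(-5012 + (10829 - 8625)) = 1/(-5012 + 2204) = 1/(-2808) = -1/2808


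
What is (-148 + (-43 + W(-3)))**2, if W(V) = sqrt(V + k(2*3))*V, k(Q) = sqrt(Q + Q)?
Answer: (191 + 3*sqrt(-3 + 2*sqrt(3)))**2 ≈ 37266.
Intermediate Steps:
k(Q) = sqrt(2)*sqrt(Q) (k(Q) = sqrt(2*Q) = sqrt(2)*sqrt(Q))
W(V) = V*sqrt(V + 2*sqrt(3)) (W(V) = sqrt(V + sqrt(2)*sqrt(2*3))*V = sqrt(V + sqrt(2)*sqrt(6))*V = sqrt(V + 2*sqrt(3))*V = V*sqrt(V + 2*sqrt(3)))
(-148 + (-43 + W(-3)))**2 = (-148 + (-43 - 3*sqrt(-3 + 2*sqrt(3))))**2 = (-191 - 3*sqrt(-3 + 2*sqrt(3)))**2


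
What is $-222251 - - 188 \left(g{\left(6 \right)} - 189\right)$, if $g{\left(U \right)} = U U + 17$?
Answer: $-247819$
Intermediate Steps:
$g{\left(U \right)} = 17 + U^{2}$ ($g{\left(U \right)} = U^{2} + 17 = 17 + U^{2}$)
$-222251 - - 188 \left(g{\left(6 \right)} - 189\right) = -222251 - - 188 \left(\left(17 + 6^{2}\right) - 189\right) = -222251 - - 188 \left(\left(17 + 36\right) - 189\right) = -222251 - - 188 \left(53 - 189\right) = -222251 - \left(-188\right) \left(-136\right) = -222251 - 25568 = -247819$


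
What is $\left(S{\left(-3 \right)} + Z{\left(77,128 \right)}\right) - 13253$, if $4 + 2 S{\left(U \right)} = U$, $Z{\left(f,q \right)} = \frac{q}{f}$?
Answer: $- \frac{2041245}{154} \approx -13255.0$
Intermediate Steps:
$S{\left(U \right)} = -2 + \frac{U}{2}$
$\left(S{\left(-3 \right)} + Z{\left(77,128 \right)}\right) - 13253 = \left(\left(-2 + \frac{1}{2} \left(-3\right)\right) + \frac{128}{77}\right) - 13253 = \left(\left(-2 - \frac{3}{2}\right) + 128 \cdot \frac{1}{77}\right) - 13253 = \left(- \frac{7}{2} + \frac{128}{77}\right) - 13253 = - \frac{283}{154} - 13253 = - \frac{2041245}{154}$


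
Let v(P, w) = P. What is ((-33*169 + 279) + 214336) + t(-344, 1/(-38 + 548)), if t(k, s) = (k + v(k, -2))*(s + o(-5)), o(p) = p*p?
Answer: 48918346/255 ≈ 1.9184e+5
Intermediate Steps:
o(p) = p²
t(k, s) = 2*k*(25 + s) (t(k, s) = (k + k)*(s + (-5)²) = (2*k)*(s + 25) = (2*k)*(25 + s) = 2*k*(25 + s))
((-33*169 + 279) + 214336) + t(-344, 1/(-38 + 548)) = ((-33*169 + 279) + 214336) + 2*(-344)*(25 + 1/(-38 + 548)) = ((-5577 + 279) + 214336) + 2*(-344)*(25 + 1/510) = (-5298 + 214336) + 2*(-344)*(25 + 1/510) = 209038 + 2*(-344)*(12751/510) = 209038 - 4386344/255 = 48918346/255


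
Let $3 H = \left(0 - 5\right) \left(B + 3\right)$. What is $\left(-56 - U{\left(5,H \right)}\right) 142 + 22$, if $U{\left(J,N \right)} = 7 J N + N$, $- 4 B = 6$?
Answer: $4850$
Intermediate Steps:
$B = - \frac{3}{2}$ ($B = \left(- \frac{1}{4}\right) 6 = - \frac{3}{2} \approx -1.5$)
$H = - \frac{5}{2}$ ($H = \frac{\left(0 - 5\right) \left(- \frac{3}{2} + 3\right)}{3} = \frac{\left(-5\right) \frac{3}{2}}{3} = \frac{1}{3} \left(- \frac{15}{2}\right) = - \frac{5}{2} \approx -2.5$)
$U{\left(J,N \right)} = N + 7 J N$ ($U{\left(J,N \right)} = 7 J N + N = N + 7 J N$)
$\left(-56 - U{\left(5,H \right)}\right) 142 + 22 = \left(-56 - - \frac{5 \left(1 + 7 \cdot 5\right)}{2}\right) 142 + 22 = \left(-56 - - \frac{5 \left(1 + 35\right)}{2}\right) 142 + 22 = \left(-56 - \left(- \frac{5}{2}\right) 36\right) 142 + 22 = \left(-56 - -90\right) 142 + 22 = \left(-56 + 90\right) 142 + 22 = 34 \cdot 142 + 22 = 4828 + 22 = 4850$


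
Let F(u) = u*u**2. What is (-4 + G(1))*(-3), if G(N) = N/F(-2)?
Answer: 99/8 ≈ 12.375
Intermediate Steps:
F(u) = u**3
G(N) = -N/8 (G(N) = N/((-2)**3) = N/(-8) = N*(-1/8) = -N/8)
(-4 + G(1))*(-3) = (-4 - 1/8*1)*(-3) = (-4 - 1/8)*(-3) = -33/8*(-3) = 99/8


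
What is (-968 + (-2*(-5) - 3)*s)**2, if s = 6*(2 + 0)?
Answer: 781456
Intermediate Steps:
s = 12 (s = 6*2 = 12)
(-968 + (-2*(-5) - 3)*s)**2 = (-968 + (-2*(-5) - 3)*12)**2 = (-968 + (10 - 3)*12)**2 = (-968 + 7*12)**2 = (-968 + 84)**2 = (-884)**2 = 781456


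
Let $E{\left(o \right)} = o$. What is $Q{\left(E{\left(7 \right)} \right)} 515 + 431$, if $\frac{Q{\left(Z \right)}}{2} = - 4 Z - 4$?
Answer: $-32529$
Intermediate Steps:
$Q{\left(Z \right)} = -8 - 8 Z$ ($Q{\left(Z \right)} = 2 \left(- 4 Z - 4\right) = 2 \left(-4 - 4 Z\right) = -8 - 8 Z$)
$Q{\left(E{\left(7 \right)} \right)} 515 + 431 = \left(-8 - 56\right) 515 + 431 = \left(-64\right) 515 + 431 = -32960 + 431 = -32529$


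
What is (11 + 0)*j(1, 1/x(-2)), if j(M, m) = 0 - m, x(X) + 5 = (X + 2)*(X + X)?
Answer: 11/5 ≈ 2.2000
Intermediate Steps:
x(X) = -5 + 2*X*(2 + X) (x(X) = -5 + (X + 2)*(X + X) = -5 + (2 + X)*(2*X) = -5 + 2*X*(2 + X))
j(M, m) = -m
(11 + 0)*j(1, 1/x(-2)) = (11 + 0)*(-1/(-5 + 2*(-2)**2 + 4*(-2))) = 11*(-1/(-5 + 2*4 - 8)) = 11*(-1/(-5 + 8 - 8)) = 11*(-1/(-5)) = 11*(-(-1)/5) = 11*(-1*(-1/5)) = 11*(1/5) = 11/5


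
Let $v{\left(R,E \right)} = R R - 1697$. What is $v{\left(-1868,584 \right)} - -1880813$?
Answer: $5368540$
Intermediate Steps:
$v{\left(R,E \right)} = -1697 + R^{2}$ ($v{\left(R,E \right)} = R^{2} - 1697 = -1697 + R^{2}$)
$v{\left(-1868,584 \right)} - -1880813 = \left(-1697 + \left(-1868\right)^{2}\right) - -1880813 = \left(-1697 + 3489424\right) + 1880813 = 3487727 + 1880813 = 5368540$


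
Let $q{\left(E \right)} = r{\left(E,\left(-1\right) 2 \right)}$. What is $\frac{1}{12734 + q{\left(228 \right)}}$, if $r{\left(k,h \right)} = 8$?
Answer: $\frac{1}{12742} \approx 7.8481 \cdot 10^{-5}$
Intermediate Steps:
$q{\left(E \right)} = 8$
$\frac{1}{12734 + q{\left(228 \right)}} = \frac{1}{12734 + 8} = \frac{1}{12742}$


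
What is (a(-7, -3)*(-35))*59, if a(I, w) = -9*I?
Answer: -130095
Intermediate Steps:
(a(-7, -3)*(-35))*59 = (-9*(-7)*(-35))*59 = (63*(-35))*59 = -2205*59 = -130095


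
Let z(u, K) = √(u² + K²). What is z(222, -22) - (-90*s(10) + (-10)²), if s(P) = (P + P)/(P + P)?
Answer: -10 + 2*√12442 ≈ 213.09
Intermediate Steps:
z(u, K) = √(K² + u²)
s(P) = 1 (s(P) = (2*P)/((2*P)) = (2*P)*(1/(2*P)) = 1)
z(222, -22) - (-90*s(10) + (-10)²) = √((-22)² + 222²) - (-90*1 + (-10)²) = √(484 + 49284) - (-90 + 100) = √49768 - 1*10 = 2*√12442 - 10 = -10 + 2*√12442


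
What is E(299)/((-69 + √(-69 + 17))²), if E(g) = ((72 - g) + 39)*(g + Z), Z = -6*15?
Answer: -39292/(69 - 2*I*√13)² ≈ -7.9873 - 1.6879*I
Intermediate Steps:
Z = -90
E(g) = (-90 + g)*(111 - g) (E(g) = ((72 - g) + 39)*(g - 90) = (111 - g)*(-90 + g) = (-90 + g)*(111 - g))
E(299)/((-69 + √(-69 + 17))²) = (-9990 - 1*299² + 201*299)/((-69 + √(-69 + 17))²) = (-9990 - 1*89401 + 60099)/((-69 + √(-52))²) = (-9990 - 89401 + 60099)/((-69 + 2*I*√13)²) = -39292/(-69 + 2*I*√13)²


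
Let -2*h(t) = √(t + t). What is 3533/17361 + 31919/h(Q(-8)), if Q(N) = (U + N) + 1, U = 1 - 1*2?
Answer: 3533/17361 + 31919*I/2 ≈ 0.2035 + 15960.0*I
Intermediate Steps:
U = -1 (U = 1 - 2 = -1)
Q(N) = N (Q(N) = (-1 + N) + 1 = N)
h(t) = -√2*√t/2 (h(t) = -√(t + t)/2 = -√2*√t/2)
3533/17361 + 31919/h(Q(-8)) = 3533/17361 + 31919/((-√2*√(-8)/2)) = 3533*(1/17361) + 31919/((-√2*2*I*√2/2)) = 3533/17361 + 31919/((-2*I)) = 3533/17361 + 31919*(I/2) = 3533/17361 + 31919*I/2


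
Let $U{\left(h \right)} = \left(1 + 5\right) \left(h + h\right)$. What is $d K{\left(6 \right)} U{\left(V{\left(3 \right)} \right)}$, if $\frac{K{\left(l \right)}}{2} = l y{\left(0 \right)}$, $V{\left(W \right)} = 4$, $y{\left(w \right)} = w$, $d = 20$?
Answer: $0$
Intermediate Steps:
$K{\left(l \right)} = 0$ ($K{\left(l \right)} = 2 l 0 = 2 \cdot 0 = 0$)
$U{\left(h \right)} = 12 h$ ($U{\left(h \right)} = 6 \cdot 2 h = 12 h$)
$d K{\left(6 \right)} U{\left(V{\left(3 \right)} \right)} = 20 \cdot 0 \cdot 12 \cdot 4 = 0 \cdot 48 = 0$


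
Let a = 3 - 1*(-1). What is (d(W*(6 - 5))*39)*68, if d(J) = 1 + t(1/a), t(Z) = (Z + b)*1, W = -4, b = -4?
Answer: -7293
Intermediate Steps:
a = 4 (a = 3 + 1 = 4)
t(Z) = -4 + Z (t(Z) = (Z - 4)*1 = (-4 + Z)*1 = -4 + Z)
d(J) = -11/4 (d(J) = 1 + (-4 + 1/4) = 1 - 15/4 = -11/4)
(d(W*(6 - 5))*39)*68 = -11/4*39*68 = -429/4*68 = -7293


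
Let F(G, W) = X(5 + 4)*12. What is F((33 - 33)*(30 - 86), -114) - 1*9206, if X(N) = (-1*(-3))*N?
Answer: -8882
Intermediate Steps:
X(N) = 3*N
F(G, W) = 324 (F(G, W) = (3*(5 + 4))*12 = (3*9)*12 = 27*12 = 324)
F((33 - 33)*(30 - 86), -114) - 1*9206 = 324 - 1*9206 = 324 - 9206 = -8882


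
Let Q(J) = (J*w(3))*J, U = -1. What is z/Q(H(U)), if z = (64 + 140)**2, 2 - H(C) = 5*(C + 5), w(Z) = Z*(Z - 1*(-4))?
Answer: 1156/189 ≈ 6.1164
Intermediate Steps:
w(Z) = Z*(4 + Z) (w(Z) = Z*(Z + 4) = Z*(4 + Z))
H(C) = -23 - 5*C (H(C) = 2 - 5*(C + 5) = 2 - 5*(5 + C) = 2 - (25 + 5*C) = 2 + (-25 - 5*C) = -23 - 5*C)
Q(J) = 21*J**2 (Q(J) = (J*(3*(4 + 3)))*J = (J*(3*7))*J = (J*21)*J = (21*J)*J = 21*J**2)
z = 41616 (z = 204**2 = 41616)
z/Q(H(U)) = 41616/((21*(-23 - 5*(-1))**2)) = 41616/((21*(-23 + 5)**2)) = 41616/((21*(-18)**2)) = 41616/((21*324)) = 41616/6804 = 41616*(1/6804) = 1156/189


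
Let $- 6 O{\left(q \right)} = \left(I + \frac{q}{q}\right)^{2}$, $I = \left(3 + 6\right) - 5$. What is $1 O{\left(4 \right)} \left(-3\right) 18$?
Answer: $225$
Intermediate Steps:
$I = 4$ ($I = 9 - 5 = 4$)
$O{\left(q \right)} = - \frac{25}{6}$ ($O{\left(q \right)} = - \frac{\left(4 + \frac{q}{q}\right)^{2}}{6} = - \frac{\left(4 + 1\right)^{2}}{6} = - \frac{5^{2}}{6} = \left(- \frac{1}{6}\right) 25 = - \frac{25}{6}$)
$1 O{\left(4 \right)} \left(-3\right) 18 = 1 \left(\left(- \frac{25}{6}\right) \left(-3\right)\right) 18 = 1 \cdot \frac{25}{2} \cdot 18 = \frac{25}{2} \cdot 18 = 225$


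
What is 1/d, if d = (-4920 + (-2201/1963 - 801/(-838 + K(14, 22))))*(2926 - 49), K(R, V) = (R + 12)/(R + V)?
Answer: -4226339/59825153381667 ≈ -7.0645e-8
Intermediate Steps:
K(R, V) = (12 + R)/(R + V)
d = -59825153381667/4226339 (d = (-4920 + (-2201/1963 - 801/(-838 + (12 + 14)/(14 + 22))))*(2926 - 49) = (-4920 + (-2201*1/1963 - 801/(-838 + 26/36)))*2877 = (-4920 + (-2201/1963 - 801/(-838 + (1/36)*26)))*2877 = (-4920 + (-2201/1963 - 801/(-838 + 13/18)))*2877 = (-4920 + (-2201/1963 - 801/(-15071/18)))*2877 = (-4920 + (-2201/1963 - 801*(-18/15071)))*2877 = (-4920 + (-2201/1963 + 14418/15071))*2877 = (-4920 - 4868737/29584373)*2877 = -145559983897/29584373*2877 = -59825153381667/4226339 ≈ -1.4155e+7)
1/d = 1/(-59825153381667/4226339) = -4226339/59825153381667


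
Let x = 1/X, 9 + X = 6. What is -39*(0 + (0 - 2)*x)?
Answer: -26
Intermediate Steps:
X = -3 (X = -9 + 6 = -3)
x = -1/3 (x = 1/(-3) = -1/3 ≈ -0.33333)
-39*(0 + (0 - 2)*x) = -39*(0 + (0 - 2)*(-1/3)) = -39*(0 - 2*(-1/3)) = -39*(0 + 2/3) = -39*2/3 = -26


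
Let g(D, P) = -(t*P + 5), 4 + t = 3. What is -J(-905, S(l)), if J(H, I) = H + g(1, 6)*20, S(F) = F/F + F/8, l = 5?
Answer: 885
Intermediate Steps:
t = -1 (t = -4 + 3 = -1)
g(D, P) = -5 + P (g(D, P) = -(-P + 5) = -(5 - P) = -5 + P)
S(F) = 1 + F/8 (S(F) = 1 + F*(⅛) = 1 + F/8)
J(H, I) = 20 + H (J(H, I) = H + (-5 + 6)*20 = H + 1*20 = H + 20 = 20 + H)
-J(-905, S(l)) = -(20 - 905) = -1*(-885) = 885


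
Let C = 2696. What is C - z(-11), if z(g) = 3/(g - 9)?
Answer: 53923/20 ≈ 2696.1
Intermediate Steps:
z(g) = 3/(-9 + g)
C - z(-11) = 2696 - 3/(-9 - 11) = 2696 - 3/(-20) = 2696 - 3*(-1)/20 = 2696 - 1*(-3/20) = 2696 + 3/20 = 53923/20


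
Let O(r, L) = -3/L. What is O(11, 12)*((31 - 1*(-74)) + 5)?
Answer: -55/2 ≈ -27.500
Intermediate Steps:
O(11, 12)*((31 - 1*(-74)) + 5) = (-3/12)*((31 - 1*(-74)) + 5) = (-3*1/12)*((31 + 74) + 5) = -(105 + 5)/4 = -¼*110 = -55/2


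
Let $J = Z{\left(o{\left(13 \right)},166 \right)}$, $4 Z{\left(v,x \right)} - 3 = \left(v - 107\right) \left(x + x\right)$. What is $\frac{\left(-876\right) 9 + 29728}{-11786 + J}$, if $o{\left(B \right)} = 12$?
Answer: $- \frac{87376}{78681} \approx -1.1105$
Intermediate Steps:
$Z{\left(v,x \right)} = \frac{3}{4} + \frac{x \left(-107 + v\right)}{2}$ ($Z{\left(v,x \right)} = \frac{3}{4} + \frac{\left(v - 107\right) \left(x + x\right)}{4} = \frac{3}{4} + \frac{\left(-107 + v\right) 2 x}{4} = \frac{3}{4} + \frac{2 x \left(-107 + v\right)}{4} = \frac{3}{4} + \frac{x \left(-107 + v\right)}{2}$)
$J = - \frac{31537}{4}$ ($J = \frac{3}{4} - 8881 + \frac{1}{2} \cdot 12 \cdot 166 = \frac{3}{4} - 8881 + 996 = - \frac{31537}{4} \approx -7884.3$)
$\frac{\left(-876\right) 9 + 29728}{-11786 + J} = \frac{\left(-876\right) 9 + 29728}{-11786 - \frac{31537}{4}} = \frac{-7884 + 29728}{- \frac{78681}{4}} = 21844 \left(- \frac{4}{78681}\right) = - \frac{87376}{78681}$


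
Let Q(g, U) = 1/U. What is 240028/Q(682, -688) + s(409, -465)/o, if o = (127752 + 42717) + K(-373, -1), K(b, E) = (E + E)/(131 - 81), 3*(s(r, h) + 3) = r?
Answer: -527833473545852/3196293 ≈ -1.6514e+8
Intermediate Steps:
s(r, h) = -3 + r/3
K(b, E) = E/25 (K(b, E) = (2*E)/50 = (2*E)*(1/50) = E/25)
o = 4261724/25 (o = (127752 + 42717) + (1/25)*(-1) = 170469 - 1/25 = 4261724/25 ≈ 1.7047e+5)
240028/Q(682, -688) + s(409, -465)/o = 240028/(1/(-688)) + (-3 + (⅓)*409)/(4261724/25) = 240028/(-1/688) + (-3 + 409/3)*(25/4261724) = 240028*(-688) + (400/3)*(25/4261724) = -165139264 + 2500/3196293 = -527833473545852/3196293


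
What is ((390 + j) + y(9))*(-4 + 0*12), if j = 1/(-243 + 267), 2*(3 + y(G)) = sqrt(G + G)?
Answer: -9289/6 - 6*sqrt(2) ≈ -1556.7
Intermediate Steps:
y(G) = -3 + sqrt(2)*sqrt(G)/2 (y(G) = -3 + sqrt(G + G)/2 = -3 + sqrt(2*G)/2 = -3 + (sqrt(2)*sqrt(G))/2 = -3 + sqrt(2)*sqrt(G)/2)
j = 1/24 ≈ 0.041667
((390 + j) + y(9))*(-4 + 0*12) = ((390 + 1/24) + (-3 + sqrt(2)*sqrt(9)/2))*(-4 + 0*12) = (9361/24 + (-3 + (1/2)*sqrt(2)*3))*(-4 + 0) = (9361/24 + (-3 + 3*sqrt(2)/2))*(-4) = (9289/24 + 3*sqrt(2)/2)*(-4) = -9289/6 - 6*sqrt(2)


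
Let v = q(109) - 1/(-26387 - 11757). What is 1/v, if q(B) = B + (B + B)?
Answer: 38144/12473089 ≈ 0.0030581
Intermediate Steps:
q(B) = 3*B (q(B) = B + 2*B = 3*B)
v = 12473089/38144 (v = 3*109 - 1/(-26387 - 11757) = 327 - 1/(-38144) = 327 - 1*(-1/38144) = 327 + 1/38144 = 12473089/38144 ≈ 327.00)
1/v = 1/(12473089/38144) = 38144/12473089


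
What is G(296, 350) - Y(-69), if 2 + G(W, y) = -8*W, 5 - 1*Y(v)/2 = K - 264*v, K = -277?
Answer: 33498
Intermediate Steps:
Y(v) = 564 + 528*v (Y(v) = 10 - 2*(-277 - 264*v) = 10 + (554 + 528*v) = 564 + 528*v)
G(W, y) = -2 - 8*W
G(296, 350) - Y(-69) = (-2 - 8*296) - (564 + 528*(-69)) = (-2 - 2368) - (564 - 36432) = -2370 - 1*(-35868) = -2370 + 35868 = 33498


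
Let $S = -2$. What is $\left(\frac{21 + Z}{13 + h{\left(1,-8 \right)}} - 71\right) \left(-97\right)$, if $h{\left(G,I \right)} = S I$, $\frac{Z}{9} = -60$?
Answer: $\frac{250066}{29} \approx 8623.0$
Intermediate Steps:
$Z = -540$ ($Z = 9 \left(-60\right) = -540$)
$h{\left(G,I \right)} = - 2 I$
$\left(\frac{21 + Z}{13 + h{\left(1,-8 \right)}} - 71\right) \left(-97\right) = \left(\frac{21 - 540}{13 - -16} - 71\right) \left(-97\right) = \left(- \frac{519}{13 + 16} - 71\right) \left(-97\right) = \left(- \frac{519}{29} - 71\right) \left(-97\right) = \left(- \frac{2578}{29}\right) \left(-97\right) = \frac{250066}{29}$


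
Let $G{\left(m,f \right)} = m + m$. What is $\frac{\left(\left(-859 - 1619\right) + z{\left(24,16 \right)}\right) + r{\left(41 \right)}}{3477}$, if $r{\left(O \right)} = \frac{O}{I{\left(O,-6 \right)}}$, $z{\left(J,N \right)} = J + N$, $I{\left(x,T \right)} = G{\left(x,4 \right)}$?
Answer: $- \frac{1625}{2318} \approx -0.70104$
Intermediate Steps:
$G{\left(m,f \right)} = 2 m$
$I{\left(x,T \right)} = 2 x$
$r{\left(O \right)} = \frac{1}{2}$ ($r{\left(O \right)} = \frac{O}{2 O} = O \frac{1}{2 O} = \frac{1}{2}$)
$\frac{\left(\left(-859 - 1619\right) + z{\left(24,16 \right)}\right) + r{\left(41 \right)}}{3477} = \frac{\left(\left(-859 - 1619\right) + \left(24 + 16\right)\right) + \frac{1}{2}}{3477} = \left(\left(-2478 + 40\right) + \frac{1}{2}\right) \frac{1}{3477} = \left(-2438 + \frac{1}{2}\right) \frac{1}{3477} = \left(- \frac{4875}{2}\right) \frac{1}{3477} = - \frac{1625}{2318}$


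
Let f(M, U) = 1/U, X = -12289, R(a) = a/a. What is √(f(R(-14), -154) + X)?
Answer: I*√291446078/154 ≈ 110.86*I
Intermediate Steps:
R(a) = 1
√(f(R(-14), -154) + X) = √(1/(-154) - 12289) = √(-1/154 - 12289) = √(-1892507/154) = I*√291446078/154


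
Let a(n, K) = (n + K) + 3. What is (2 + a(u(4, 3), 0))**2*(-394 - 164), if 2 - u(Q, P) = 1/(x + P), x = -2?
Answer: -20088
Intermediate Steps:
u(Q, P) = 2 - 1/(-2 + P)
a(n, K) = 3 + K + n (a(n, K) = (K + n) + 3 = 3 + K + n)
(2 + a(u(4, 3), 0))**2*(-394 - 164) = (2 + (3 + 0 + (-5 + 2*3)/(-2 + 3)))**2*(-394 - 164) = (2 + (3 + 0 + (-5 + 6)/1))**2*(-558) = (2 + (3 + 0 + 1*1))**2*(-558) = (2 + (3 + 0 + 1))**2*(-558) = (2 + 4)**2*(-558) = 6**2*(-558) = 36*(-558) = -20088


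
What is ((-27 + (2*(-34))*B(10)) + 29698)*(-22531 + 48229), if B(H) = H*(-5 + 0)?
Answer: 849858558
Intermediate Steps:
B(H) = -5*H (B(H) = H*(-5) = -5*H)
((-27 + (2*(-34))*B(10)) + 29698)*(-22531 + 48229) = ((-27 + (2*(-34))*(-5*10)) + 29698)*(-22531 + 48229) = ((-27 - 68*(-50)) + 29698)*25698 = ((-27 + 3400) + 29698)*25698 = (3373 + 29698)*25698 = 33071*25698 = 849858558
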